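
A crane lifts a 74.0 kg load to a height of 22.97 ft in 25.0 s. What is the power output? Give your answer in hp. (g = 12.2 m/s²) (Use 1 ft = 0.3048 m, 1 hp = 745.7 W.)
Convert to SI: m = 74.0 kg, h = 7.00126 m, t = 25.0 s
P = mgh/t = (74.0)(12.2)(7.00126)/25.0 = 252.829 W = 0.339 hp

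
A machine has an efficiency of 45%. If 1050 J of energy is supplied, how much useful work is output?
W_out = η·W_in = 0.45·1050 = 472.5 J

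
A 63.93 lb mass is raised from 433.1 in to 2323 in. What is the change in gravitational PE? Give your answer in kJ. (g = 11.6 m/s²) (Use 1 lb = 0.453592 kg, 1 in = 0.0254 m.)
Convert to SI: m = 28.9981 kg, Δh = 48.0035 m
ΔPE = mgΔh = (28.9981)(11.6)(48.0035) = 16147.3 J = 16.15 kJ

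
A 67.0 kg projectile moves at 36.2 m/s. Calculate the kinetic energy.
KE = ½mv² = ½(67.0)(36.2)² = 43900 J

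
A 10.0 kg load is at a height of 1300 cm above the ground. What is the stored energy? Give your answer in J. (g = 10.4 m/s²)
Convert to SI: m = 10.0 kg, h = 13.0 m
PE = mgh = (10.0)(10.4)(13.0) = 1352 J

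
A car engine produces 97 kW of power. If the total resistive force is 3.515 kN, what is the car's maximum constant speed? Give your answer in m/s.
Convert to SI: F = 3515.0 N
P = Fv ⇒ v = P/F = 97000 W/3515.0 N = 27.6 m/s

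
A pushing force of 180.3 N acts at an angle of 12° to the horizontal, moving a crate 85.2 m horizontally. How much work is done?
W = F·d·cosθ = (180.3)(85.2)cos(12°) = 15030 J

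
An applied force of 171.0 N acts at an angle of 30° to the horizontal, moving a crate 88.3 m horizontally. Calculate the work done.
W = F·d·cosθ = (171.0)(88.3)cos(30°) = 13080 J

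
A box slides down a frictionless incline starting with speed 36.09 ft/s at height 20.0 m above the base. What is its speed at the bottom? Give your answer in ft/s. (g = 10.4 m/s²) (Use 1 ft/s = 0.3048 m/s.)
Convert to SI: v₀ = 11.0002 m/s, h = 20.0 m
½mv₀² + mgh = ½mv² ⇒ v = √(v₀² + 2gh) = √(11.0002² + 2·10.4·20.0) = 23.1734 m/s = 76.03 ft/s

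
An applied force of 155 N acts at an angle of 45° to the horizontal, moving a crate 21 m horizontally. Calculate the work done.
W = F·d·cosθ = (155)(21)cos(45°) = 2302 J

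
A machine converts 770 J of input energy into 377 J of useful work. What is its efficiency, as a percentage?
η = W_out/W_in = 377/770 = 48.96%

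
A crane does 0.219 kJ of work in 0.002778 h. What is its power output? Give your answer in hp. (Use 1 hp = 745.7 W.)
Convert to SI: W = 219.0 J, t = 10.0008 s
P = W/t = 219.0/10.0008 = 21.8982 W = 0.02937 hp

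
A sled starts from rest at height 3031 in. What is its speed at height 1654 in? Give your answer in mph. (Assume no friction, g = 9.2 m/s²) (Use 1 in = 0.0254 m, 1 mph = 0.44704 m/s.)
Convert to SI: h₁−h₂ = 34.9758 m
mgh₁ = mgh₂ + ½mv² ⇒ v = √(2g(h₁−h₂)) = √(2·9.2·34.9758) = 25.3684 m/s = 56.75 mph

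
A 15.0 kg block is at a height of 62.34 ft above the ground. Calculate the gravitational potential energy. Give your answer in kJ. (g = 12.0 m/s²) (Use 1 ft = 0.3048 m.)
Convert to SI: m = 15.0 kg, h = 19.0012 m
PE = mgh = (15.0)(12.0)(19.0012) = 3420.22 J = 3.42 kJ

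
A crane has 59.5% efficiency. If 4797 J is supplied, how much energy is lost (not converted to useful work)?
W_lost = W_in(1 − η) = 4797·(1 − 0.595) = 1943 J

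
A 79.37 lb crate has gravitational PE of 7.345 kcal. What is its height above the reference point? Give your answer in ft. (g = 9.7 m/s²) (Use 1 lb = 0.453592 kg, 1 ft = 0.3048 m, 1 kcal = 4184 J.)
Convert to SI: m = 36.0016 kg, PE = 30731.5 J
h = PE/(mg) = 30731.5/(36.0016·9.7) = 88.0015 m = 288.7 ft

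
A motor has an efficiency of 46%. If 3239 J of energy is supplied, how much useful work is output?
W_out = η·W_in = 0.46·3239 = 1489.94 J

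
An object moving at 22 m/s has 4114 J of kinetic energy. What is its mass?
m = 2·KE/v² = 2·4114/(22)² = 17.0 kg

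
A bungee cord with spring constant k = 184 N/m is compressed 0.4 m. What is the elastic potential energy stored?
PE = ½kx² = ½(184)(0.4)² = 14.72 J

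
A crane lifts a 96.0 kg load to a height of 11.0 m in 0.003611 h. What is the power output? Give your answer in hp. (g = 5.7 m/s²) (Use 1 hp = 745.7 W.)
Convert to SI: m = 96.0 kg, h = 11.0 m, t = 12.9996 s
P = mgh/t = (96.0)(5.7)(11.0)/12.9996 = 463.03 W = 0.6209 hp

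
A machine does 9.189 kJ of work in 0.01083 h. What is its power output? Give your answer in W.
Convert to SI: W = 9189.0 J, t = 38.988 s
P = W/t = 9189.0/38.988 = 235.7 W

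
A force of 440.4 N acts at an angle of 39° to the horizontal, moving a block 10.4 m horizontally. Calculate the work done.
W = F·d·cosθ = (440.4)(10.4)cos(39°) = 3559 J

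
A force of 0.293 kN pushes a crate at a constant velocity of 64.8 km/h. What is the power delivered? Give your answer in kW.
Convert to SI: F = 293.0 N, v = 18.0 m/s
P = Fv = (293.0)(18.0) = 5274.0 W = 5.274 kW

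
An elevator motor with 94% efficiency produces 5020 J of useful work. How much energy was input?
W_in = W_out/η = 5020/0.94 = 5340 J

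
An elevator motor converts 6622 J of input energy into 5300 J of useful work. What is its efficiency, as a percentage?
η = W_out/W_in = 5300/6622 = 80.04%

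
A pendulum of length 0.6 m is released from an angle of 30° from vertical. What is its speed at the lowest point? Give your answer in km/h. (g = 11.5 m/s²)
h = L(1 − cosθ) = 0.6(1 − cos30°) = 0.0803848 m
v = √(2gh) = √(2·11.5·0.0803848) = 1.35972 m/s = 4.895 km/h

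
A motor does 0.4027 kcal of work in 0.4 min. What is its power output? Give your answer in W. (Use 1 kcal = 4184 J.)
Convert to SI: W = 1684.9 J, t = 24.0 s
P = W/t = 1684.9/24.0 = 70.2 W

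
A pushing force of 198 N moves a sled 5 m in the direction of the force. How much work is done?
W = F·d = (198)(5) = 990.0 J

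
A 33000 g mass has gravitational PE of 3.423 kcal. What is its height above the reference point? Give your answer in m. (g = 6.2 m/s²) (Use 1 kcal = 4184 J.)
Convert to SI: m = 33.0 kg, PE = 14321.8 J
h = PE/(mg) = 14321.8/(33.0·6.2) = 70.0 m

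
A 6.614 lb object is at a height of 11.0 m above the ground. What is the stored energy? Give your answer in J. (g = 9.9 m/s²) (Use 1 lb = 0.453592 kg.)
Convert to SI: m = 3.00006 kg, h = 11.0 m
PE = mgh = (3.00006)(9.9)(11.0) = 326.7 J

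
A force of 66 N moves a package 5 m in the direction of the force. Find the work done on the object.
W = F·d = (66)(5) = 330.0 J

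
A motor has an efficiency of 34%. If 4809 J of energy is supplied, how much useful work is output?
W_out = η·W_in = 0.34·4809 = 1635.06 J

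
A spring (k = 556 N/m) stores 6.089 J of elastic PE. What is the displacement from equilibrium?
x = √(2·PE/k) = √(2·6.089/556) = 0.148 m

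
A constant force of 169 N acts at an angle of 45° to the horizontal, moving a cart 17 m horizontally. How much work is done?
W = F·d·cosθ = (169)(17)cos(45°) = 2032 J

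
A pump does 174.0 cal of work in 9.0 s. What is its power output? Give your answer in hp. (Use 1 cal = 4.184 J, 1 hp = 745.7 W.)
Convert to SI: W = 728.016 J, t = 9.0 s
P = W/t = 728.016/9.0 = 80.8907 W = 0.1085 hp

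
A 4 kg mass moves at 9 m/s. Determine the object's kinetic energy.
KE = ½mv² = ½(4)(9)² = 162.0 J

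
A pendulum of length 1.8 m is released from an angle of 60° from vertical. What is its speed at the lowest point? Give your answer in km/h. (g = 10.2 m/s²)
h = L(1 − cosθ) = 1.8(1 − cos60°) = 0.9 m
v = √(2gh) = √(2·10.2·0.9) = 4.28486 m/s = 15.43 km/h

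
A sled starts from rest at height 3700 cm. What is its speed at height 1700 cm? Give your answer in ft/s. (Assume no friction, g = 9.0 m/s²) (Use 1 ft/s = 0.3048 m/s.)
Convert to SI: h₁−h₂ = 20.0 m
mgh₁ = mgh₂ + ½mv² ⇒ v = √(2g(h₁−h₂)) = √(2·9.0·20.0) = 18.9737 m/s = 62.25 ft/s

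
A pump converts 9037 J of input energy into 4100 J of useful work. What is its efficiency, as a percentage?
η = W_out/W_in = 4100/9037 = 45.37%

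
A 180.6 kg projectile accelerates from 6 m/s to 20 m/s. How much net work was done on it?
W = ΔKE = ½m(v₂² − v₁²) = ½(180.6)(20² − 6²) = 32869.2 J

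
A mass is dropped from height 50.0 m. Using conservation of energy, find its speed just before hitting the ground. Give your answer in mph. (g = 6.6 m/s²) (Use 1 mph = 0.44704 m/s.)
mgh = ½mv² ⇒ v = √(2gh) = √(2·6.6·50.0) = 25.6905 m/s = 57.47 mph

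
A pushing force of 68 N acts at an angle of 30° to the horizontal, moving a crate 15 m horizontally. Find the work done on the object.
W = F·d·cosθ = (68)(15)cos(30°) = 883.3 J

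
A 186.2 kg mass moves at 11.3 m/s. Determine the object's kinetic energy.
KE = ½mv² = ½(186.2)(11.3)² = 11890 J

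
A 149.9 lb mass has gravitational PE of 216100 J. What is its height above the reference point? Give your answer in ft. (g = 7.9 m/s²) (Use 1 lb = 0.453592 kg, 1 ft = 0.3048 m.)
Convert to SI: m = 67.9934 kg, PE = 216100 J
h = PE/(mg) = 216100/(67.9934·7.9) = 402.31 m = 1320 ft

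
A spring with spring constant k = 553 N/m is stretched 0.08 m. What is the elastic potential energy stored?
PE = ½kx² = ½(553)(0.08)² = 1.77 J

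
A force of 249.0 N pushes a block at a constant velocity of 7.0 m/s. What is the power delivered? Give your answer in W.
P = Fv = (249.0)(7.0) = 1743 W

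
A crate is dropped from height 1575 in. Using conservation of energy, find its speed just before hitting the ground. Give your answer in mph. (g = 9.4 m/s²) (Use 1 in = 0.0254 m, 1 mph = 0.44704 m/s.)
Convert to SI: h = 40.005 m
mgh = ½mv² ⇒ v = √(2gh) = √(2·9.4·40.005) = 27.4243 m/s = 61.35 mph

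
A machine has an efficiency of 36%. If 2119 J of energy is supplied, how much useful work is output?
W_out = η·W_in = 0.36·2119 = 762.84 J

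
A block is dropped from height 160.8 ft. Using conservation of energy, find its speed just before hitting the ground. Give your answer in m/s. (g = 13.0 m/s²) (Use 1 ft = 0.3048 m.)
Convert to SI: h = 49.0118 m
mgh = ½mv² ⇒ v = √(2gh) = √(2·13.0·49.0118) = 35.7 m/s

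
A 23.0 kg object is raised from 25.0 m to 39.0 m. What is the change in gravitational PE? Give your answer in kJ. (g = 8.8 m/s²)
ΔPE = mgΔh = (23.0)(8.8)(14.0) = 2833.6 J = 2.834 kJ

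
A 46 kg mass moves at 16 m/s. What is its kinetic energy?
KE = ½mv² = ½(46)(16)² = 5888.0 J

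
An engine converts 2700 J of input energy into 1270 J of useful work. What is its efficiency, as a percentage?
η = W_out/W_in = 1270/2700 = 47.04%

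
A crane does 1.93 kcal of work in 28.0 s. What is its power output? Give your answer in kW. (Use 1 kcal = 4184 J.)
Convert to SI: W = 8075.12 J, t = 28.0 s
P = W/t = 8075.12/28.0 = 288.397 W = 0.2884 kW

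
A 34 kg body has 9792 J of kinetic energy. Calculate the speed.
v = √(2·KE/m) = √(2·9792/34) = 24.0 m/s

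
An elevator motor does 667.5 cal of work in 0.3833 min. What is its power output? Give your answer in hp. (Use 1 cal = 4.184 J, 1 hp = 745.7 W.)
Convert to SI: W = 2792.82 J, t = 22.998 s
P = W/t = 2792.82/22.998 = 121.438 W = 0.1629 hp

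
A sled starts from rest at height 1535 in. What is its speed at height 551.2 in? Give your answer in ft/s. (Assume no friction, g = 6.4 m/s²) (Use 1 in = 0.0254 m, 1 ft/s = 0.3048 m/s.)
Convert to SI: h₁−h₂ = 24.9885 m
mgh₁ = mgh₂ + ½mv² ⇒ v = √(2g(h₁−h₂)) = √(2·6.4·24.9885) = 17.8844 m/s = 58.68 ft/s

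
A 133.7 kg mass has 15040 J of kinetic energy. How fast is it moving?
v = √(2·KE/m) = √(2·15040/133.7) = 15.0 m/s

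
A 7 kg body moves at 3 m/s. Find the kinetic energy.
KE = ½mv² = ½(7)(3)² = 31.5 J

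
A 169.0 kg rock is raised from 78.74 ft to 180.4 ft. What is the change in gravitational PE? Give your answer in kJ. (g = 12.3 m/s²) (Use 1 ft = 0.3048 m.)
Convert to SI: m = 169.0 kg, Δh = 30.986 m
ΔPE = mgΔh = (169.0)(12.3)(30.986) = 64410.5 J = 64.41 kJ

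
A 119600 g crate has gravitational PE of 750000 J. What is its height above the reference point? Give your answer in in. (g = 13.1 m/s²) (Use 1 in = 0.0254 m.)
Convert to SI: m = 119.6 kg, PE = 750000 J
h = PE/(mg) = 750000/(119.6·13.1) = 478.695 m = 18850 in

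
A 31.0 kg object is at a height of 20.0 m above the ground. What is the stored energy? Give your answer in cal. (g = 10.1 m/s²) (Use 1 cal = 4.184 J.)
PE = mgh = (31.0)(10.1)(20.0) = 6262.0 J = 1497 cal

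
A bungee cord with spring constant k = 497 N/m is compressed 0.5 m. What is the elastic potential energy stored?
PE = ½kx² = ½(497)(0.5)² = 62.13 J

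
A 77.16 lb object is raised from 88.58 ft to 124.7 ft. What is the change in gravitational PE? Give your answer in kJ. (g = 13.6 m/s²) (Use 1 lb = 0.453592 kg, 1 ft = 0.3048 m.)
Convert to SI: m = 34.9992 kg, Δh = 11.0094 m
ΔPE = mgΔh = (34.9992)(13.6)(11.0094) = 5240.34 J = 5.24 kJ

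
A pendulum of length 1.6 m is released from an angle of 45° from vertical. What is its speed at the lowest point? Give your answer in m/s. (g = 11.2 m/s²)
h = L(1 − cosθ) = 1.6(1 − cos45°) = 0.468629 m
v = √(2gh) = √(2·11.2·0.468629) = 3.24 m/s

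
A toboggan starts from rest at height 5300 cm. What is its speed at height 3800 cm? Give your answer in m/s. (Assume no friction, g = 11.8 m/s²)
Convert to SI: h₁−h₂ = 15.0 m
mgh₁ = mgh₂ + ½mv² ⇒ v = √(2g(h₁−h₂)) = √(2·11.8·15.0) = 18.81 m/s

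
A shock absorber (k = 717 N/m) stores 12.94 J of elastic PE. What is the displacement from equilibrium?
x = √(2·PE/k) = √(2·12.94/717) = 0.19 m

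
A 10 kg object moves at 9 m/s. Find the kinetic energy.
KE = ½mv² = ½(10)(9)² = 405.0 J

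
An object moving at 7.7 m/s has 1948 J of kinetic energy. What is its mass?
m = 2·KE/v² = 2·1948/(7.7)² = 65.71 kg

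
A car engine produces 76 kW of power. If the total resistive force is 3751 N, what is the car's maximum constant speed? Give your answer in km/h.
P = Fv ⇒ v = P/F = 76000 W/3751.0 N = 20.2613 m/s = 72.94 km/h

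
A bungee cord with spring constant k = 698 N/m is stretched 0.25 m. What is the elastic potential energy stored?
PE = ½kx² = ½(698)(0.25)² = 21.81 J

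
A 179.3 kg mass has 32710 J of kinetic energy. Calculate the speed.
v = √(2·KE/m) = √(2·32710/179.3) = 19.1 m/s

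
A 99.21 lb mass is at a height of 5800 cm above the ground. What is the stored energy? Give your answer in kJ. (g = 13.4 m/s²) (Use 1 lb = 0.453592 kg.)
Convert to SI: m = 45.0009 kg, h = 58.0 m
PE = mgh = (45.0009)(13.4)(58.0) = 34974.7 J = 34.97 kJ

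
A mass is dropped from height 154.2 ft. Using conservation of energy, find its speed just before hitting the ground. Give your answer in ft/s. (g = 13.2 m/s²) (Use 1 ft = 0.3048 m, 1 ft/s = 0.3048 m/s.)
Convert to SI: h = 47.0002 m
mgh = ½mv² ⇒ v = √(2gh) = √(2·13.2·47.0002) = 35.2251 m/s = 115.6 ft/s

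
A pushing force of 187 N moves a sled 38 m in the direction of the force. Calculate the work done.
W = F·d = (187)(38) = 7106 J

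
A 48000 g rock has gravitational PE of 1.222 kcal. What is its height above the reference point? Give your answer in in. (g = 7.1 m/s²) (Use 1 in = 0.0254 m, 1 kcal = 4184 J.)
Convert to SI: m = 48.0 kg, PE = 5112.85 J
h = PE/(mg) = 5112.85/(48.0·7.1) = 15.0025 m = 590.6 in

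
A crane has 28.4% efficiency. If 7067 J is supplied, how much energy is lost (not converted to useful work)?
W_lost = W_in(1 − η) = 7067·(1 − 0.284) = 5060 J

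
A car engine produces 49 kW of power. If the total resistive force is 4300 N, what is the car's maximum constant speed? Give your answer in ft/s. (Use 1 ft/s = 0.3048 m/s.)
P = Fv ⇒ v = P/F = 49000 W/4300.0 N = 11.3953 m/s = 37.39 ft/s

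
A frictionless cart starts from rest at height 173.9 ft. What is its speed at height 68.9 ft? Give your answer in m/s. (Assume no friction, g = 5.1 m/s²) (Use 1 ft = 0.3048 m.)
Convert to SI: h₁−h₂ = 32.004 m
mgh₁ = mgh₂ + ½mv² ⇒ v = √(2g(h₁−h₂)) = √(2·5.1·32.004) = 18.07 m/s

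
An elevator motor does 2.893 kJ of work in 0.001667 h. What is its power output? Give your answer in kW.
Convert to SI: W = 2893.0 J, t = 6.0012 s
P = W/t = 2893.0/6.0012 = 482.07 W = 0.4821 kW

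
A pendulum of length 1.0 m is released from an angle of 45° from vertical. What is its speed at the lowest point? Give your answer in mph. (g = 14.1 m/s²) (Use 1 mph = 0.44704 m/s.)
h = L(1 − cosθ) = 1.0(1 − cos45°) = 0.292893 m
v = √(2gh) = √(2·14.1·0.292893) = 2.87395 m/s = 6.429 mph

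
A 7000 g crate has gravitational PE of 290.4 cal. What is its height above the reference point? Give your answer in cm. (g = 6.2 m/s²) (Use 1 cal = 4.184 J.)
Convert to SI: m = 7.0 kg, PE = 1215.03 J
h = PE/(mg) = 1215.03/(7.0·6.2) = 27.9962 m = 2800 cm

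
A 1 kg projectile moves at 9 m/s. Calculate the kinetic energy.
KE = ½mv² = ½(1)(9)² = 40.5 J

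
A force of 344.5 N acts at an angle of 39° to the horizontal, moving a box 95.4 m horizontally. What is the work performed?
W = F·d·cosθ = (344.5)(95.4)cos(39°) = 25540 J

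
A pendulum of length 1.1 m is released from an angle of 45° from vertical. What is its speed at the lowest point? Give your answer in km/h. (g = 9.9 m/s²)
h = L(1 − cosθ) = 1.1(1 − cos45°) = 0.322183 m
v = √(2gh) = √(2·9.9·0.322183) = 2.52571 m/s = 9.093 km/h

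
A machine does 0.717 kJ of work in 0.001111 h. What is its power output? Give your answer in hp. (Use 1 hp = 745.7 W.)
Convert to SI: W = 717.0 J, t = 3.9996 s
P = W/t = 717.0/3.9996 = 179.268 W = 0.2404 hp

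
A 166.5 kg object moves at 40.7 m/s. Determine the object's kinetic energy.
KE = ½mv² = ½(166.5)(40.7)² = 137900 J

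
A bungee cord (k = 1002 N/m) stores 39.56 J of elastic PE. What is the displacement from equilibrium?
x = √(2·PE/k) = √(2·39.56/1002) = 0.281 m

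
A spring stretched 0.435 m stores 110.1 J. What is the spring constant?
k = 2·PE/x² = 2·110.1/(0.435)² = 1164 N/m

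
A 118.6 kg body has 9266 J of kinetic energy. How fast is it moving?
v = √(2·KE/m) = √(2·9266/118.6) = 12.5 m/s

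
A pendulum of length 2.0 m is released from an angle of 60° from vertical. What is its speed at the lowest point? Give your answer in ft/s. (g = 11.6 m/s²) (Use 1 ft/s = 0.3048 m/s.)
h = L(1 − cosθ) = 2.0(1 − cos60°) = 1.0 m
v = √(2gh) = √(2·11.6·1.0) = 4.81664 m/s = 15.8 ft/s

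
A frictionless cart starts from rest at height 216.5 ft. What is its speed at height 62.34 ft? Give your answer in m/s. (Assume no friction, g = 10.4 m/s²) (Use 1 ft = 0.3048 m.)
Convert to SI: h₁−h₂ = 46.988 m
mgh₁ = mgh₂ + ½mv² ⇒ v = √(2g(h₁−h₂)) = √(2·10.4·46.988) = 31.26 m/s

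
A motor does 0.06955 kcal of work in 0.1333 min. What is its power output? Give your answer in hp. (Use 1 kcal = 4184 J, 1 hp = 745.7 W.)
Convert to SI: W = 290.997 J, t = 7.998 s
P = W/t = 290.997/7.998 = 36.3837 W = 0.04879 hp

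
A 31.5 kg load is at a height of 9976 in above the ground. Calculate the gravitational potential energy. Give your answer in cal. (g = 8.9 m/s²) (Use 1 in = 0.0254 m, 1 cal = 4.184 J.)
Convert to SI: m = 31.5 kg, h = 253.39 m
PE = mgh = (31.5)(8.9)(253.39) = 71038.0 J = 16980 cal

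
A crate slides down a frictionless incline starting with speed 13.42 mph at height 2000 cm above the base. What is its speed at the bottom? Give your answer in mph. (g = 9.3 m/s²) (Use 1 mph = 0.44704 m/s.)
Convert to SI: v₀ = 5.99928 m/s, h = 20.0 m
½mv₀² + mgh = ½mv² ⇒ v = √(v₀² + 2gh) = √(5.99928² + 2·9.3·20.0) = 20.1988 m/s = 45.18 mph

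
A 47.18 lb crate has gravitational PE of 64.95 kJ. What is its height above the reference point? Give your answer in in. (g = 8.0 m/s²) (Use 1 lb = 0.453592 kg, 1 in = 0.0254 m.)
Convert to SI: m = 21.4005 kg, PE = 64950.0 J
h = PE/(mg) = 64950.0/(21.4005·8.0) = 379.372 m = 14940 in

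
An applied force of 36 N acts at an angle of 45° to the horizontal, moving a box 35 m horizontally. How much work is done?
W = F·d·cosθ = (36)(35)cos(45°) = 891.0 J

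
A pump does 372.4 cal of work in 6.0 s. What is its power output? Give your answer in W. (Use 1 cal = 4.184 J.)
Convert to SI: W = 1558.12 J, t = 6.0 s
P = W/t = 1558.12/6.0 = 259.7 W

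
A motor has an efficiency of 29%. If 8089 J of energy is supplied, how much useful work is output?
W_out = η·W_in = 0.29·8089 = 2345.81 J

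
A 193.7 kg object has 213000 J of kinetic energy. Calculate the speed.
v = √(2·KE/m) = √(2·213000/193.7) = 46.9 m/s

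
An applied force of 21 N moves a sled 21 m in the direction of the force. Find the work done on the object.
W = F·d = (21)(21) = 441.0 J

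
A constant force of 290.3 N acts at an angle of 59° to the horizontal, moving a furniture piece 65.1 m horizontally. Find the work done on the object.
W = F·d·cosθ = (290.3)(65.1)cos(59°) = 9733 J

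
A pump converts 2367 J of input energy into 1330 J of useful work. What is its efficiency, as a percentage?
η = W_out/W_in = 1330/2367 = 56.19%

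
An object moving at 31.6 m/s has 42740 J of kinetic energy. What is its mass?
m = 2·KE/v² = 2·42740/(31.6)² = 85.6 kg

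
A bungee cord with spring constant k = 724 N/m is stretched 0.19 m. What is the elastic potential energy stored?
PE = ½kx² = ½(724)(0.19)² = 13.07 J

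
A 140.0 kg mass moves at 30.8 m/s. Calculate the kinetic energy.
KE = ½mv² = ½(140.0)(30.8)² = 66400 J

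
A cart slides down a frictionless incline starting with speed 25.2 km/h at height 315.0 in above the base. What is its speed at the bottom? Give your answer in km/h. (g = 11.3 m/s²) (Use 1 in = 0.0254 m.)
Convert to SI: v₀ = 7.0 m/s, h = 8.001 m
½mv₀² + mgh = ½mv² ⇒ v = √(v₀² + 2gh) = √(7.0² + 2·11.3·8.001) = 15.1599 m/s = 54.58 km/h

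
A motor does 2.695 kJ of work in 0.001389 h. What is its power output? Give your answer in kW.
Convert to SI: W = 2695.0 J, t = 5.0004 s
P = W/t = 2695.0/5.0004 = 538.957 W = 0.539 kW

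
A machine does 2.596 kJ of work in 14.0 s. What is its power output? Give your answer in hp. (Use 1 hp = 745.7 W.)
Convert to SI: W = 2596.0 J, t = 14.0 s
P = W/t = 2596.0/14.0 = 185.429 W = 0.2487 hp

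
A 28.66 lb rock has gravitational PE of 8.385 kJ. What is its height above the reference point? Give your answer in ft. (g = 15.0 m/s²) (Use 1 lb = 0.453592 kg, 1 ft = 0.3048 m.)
Convert to SI: m = 12.9999 kg, PE = 8385.0 J
h = PE/(mg) = 8385.0/(12.9999·15.0) = 43.0002 m = 141.1 ft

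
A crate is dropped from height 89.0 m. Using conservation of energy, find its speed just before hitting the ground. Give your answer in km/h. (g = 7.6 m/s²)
mgh = ½mv² ⇒ v = √(2gh) = √(2·7.6·89.0) = 36.7804 m/s = 132.4 km/h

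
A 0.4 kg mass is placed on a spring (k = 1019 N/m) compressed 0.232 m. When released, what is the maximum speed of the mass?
½kx² = ½mv² ⇒ v = x√(k/m) = (0.232)√(1019/0.4) = 11.71 m/s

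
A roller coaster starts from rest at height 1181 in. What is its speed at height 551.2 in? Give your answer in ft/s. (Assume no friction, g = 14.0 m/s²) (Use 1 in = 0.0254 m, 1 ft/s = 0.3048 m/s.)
Convert to SI: h₁−h₂ = 15.9969 m
mgh₁ = mgh₂ + ½mv² ⇒ v = √(2g(h₁−h₂)) = √(2·14.0·15.9969) = 21.164 m/s = 69.44 ft/s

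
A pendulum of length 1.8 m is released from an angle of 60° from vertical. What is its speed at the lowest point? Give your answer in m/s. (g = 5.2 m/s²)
h = L(1 − cosθ) = 1.8(1 − cos60°) = 0.9 m
v = √(2gh) = √(2·5.2·0.9) = 3.059 m/s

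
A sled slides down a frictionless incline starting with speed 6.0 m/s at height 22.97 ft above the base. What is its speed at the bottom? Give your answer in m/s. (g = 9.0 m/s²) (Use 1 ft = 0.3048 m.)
Convert to SI: v₀ = 6.0 m/s, h = 7.00126 m
½mv₀² + mgh = ½mv² ⇒ v = √(v₀² + 2gh) = √(6.0² + 2·9.0·7.00126) = 12.73 m/s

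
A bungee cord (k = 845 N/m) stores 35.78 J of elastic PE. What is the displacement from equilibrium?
x = √(2·PE/k) = √(2·35.78/845) = 0.291 m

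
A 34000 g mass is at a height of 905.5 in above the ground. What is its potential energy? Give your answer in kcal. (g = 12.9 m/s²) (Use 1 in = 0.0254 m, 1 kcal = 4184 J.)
Convert to SI: m = 34.0 kg, h = 22.9997 m
PE = mgh = (34.0)(12.9)(22.9997) = 10087.7 J = 2.411 kcal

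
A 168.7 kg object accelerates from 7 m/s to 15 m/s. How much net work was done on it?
W = ΔKE = ½m(v₂² − v₁²) = ½(168.7)(15² − 7²) = 14845.6 J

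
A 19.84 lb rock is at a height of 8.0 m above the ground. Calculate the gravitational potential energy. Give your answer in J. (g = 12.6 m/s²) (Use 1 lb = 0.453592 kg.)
Convert to SI: m = 8.99927 kg, h = 8.0 m
PE = mgh = (8.99927)(12.6)(8.0) = 907.1 J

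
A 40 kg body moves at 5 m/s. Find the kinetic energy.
KE = ½mv² = ½(40)(5)² = 500.0 J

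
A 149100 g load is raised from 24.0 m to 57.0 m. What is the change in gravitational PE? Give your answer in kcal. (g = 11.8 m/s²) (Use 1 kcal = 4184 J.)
Convert to SI: m = 149.1 kg, Δh = 33.0 m
ΔPE = mgΔh = (149.1)(11.8)(33.0) = 58059.5 J = 13.88 kcal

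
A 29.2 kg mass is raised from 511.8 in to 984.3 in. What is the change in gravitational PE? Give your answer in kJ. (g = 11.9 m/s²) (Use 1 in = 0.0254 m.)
Convert to SI: m = 29.2 kg, Δh = 12.0015 m
ΔPE = mgΔh = (29.2)(11.9)(12.0015) = 4170.28 J = 4.17 kJ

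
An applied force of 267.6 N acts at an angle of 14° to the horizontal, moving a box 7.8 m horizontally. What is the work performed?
W = F·d·cosθ = (267.6)(7.8)cos(14°) = 2025 J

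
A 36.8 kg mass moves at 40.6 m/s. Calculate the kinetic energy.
KE = ½mv² = ½(36.8)(40.6)² = 30330 J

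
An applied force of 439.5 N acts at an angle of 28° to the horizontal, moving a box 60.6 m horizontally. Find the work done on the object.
W = F·d·cosθ = (439.5)(60.6)cos(28°) = 23520 J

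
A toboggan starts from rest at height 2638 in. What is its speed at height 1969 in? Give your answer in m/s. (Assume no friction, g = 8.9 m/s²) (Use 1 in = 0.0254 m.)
Convert to SI: h₁−h₂ = 16.9926 m
mgh₁ = mgh₂ + ½mv² ⇒ v = √(2g(h₁−h₂)) = √(2·8.9·16.9926) = 17.39 m/s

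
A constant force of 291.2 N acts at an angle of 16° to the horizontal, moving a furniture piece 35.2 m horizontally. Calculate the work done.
W = F·d·cosθ = (291.2)(35.2)cos(16°) = 9853 J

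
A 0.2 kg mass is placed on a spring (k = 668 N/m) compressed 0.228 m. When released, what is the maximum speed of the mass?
½kx² = ½mv² ⇒ v = x√(k/m) = (0.228)√(668/0.2) = 13.18 m/s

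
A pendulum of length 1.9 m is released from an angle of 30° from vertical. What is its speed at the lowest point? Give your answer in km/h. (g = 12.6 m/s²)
h = L(1 − cosθ) = 1.9(1 − cos30°) = 0.254552 m
v = √(2gh) = √(2·12.6·0.254552) = 2.53273 m/s = 9.118 km/h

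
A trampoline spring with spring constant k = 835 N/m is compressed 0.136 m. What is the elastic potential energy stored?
PE = ½kx² = ½(835)(0.136)² = 7.722 J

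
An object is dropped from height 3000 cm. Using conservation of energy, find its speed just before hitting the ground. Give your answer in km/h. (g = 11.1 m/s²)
Convert to SI: h = 30.0 m
mgh = ½mv² ⇒ v = √(2gh) = √(2·11.1·30.0) = 25.807 m/s = 92.91 km/h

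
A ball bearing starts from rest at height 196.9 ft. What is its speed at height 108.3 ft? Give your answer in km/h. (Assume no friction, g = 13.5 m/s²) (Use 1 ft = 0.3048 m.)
Convert to SI: h₁−h₂ = 27.0053 m
mgh₁ = mgh₂ + ½mv² ⇒ v = √(2g(h₁−h₂)) = √(2·13.5·27.0053) = 27.0026 m/s = 97.21 km/h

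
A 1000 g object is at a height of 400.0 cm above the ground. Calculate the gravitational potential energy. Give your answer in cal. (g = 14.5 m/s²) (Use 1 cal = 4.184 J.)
Convert to SI: m = 1.0 kg, h = 4.0 m
PE = mgh = (1.0)(14.5)(4.0) = 58.0 J = 13.86 cal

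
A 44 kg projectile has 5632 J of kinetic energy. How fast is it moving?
v = √(2·KE/m) = √(2·5632/44) = 16.0 m/s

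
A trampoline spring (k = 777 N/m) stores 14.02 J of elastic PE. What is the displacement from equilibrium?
x = √(2·PE/k) = √(2·14.02/777) = 0.19 m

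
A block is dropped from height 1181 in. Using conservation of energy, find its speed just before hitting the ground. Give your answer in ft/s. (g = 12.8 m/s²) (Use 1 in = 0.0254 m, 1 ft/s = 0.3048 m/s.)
Convert to SI: h = 29.9974 m
mgh = ½mv² ⇒ v = √(2gh) = √(2·12.8·29.9974) = 27.7116 m/s = 90.92 ft/s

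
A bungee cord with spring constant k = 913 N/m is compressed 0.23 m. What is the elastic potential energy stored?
PE = ½kx² = ½(913)(0.23)² = 24.15 J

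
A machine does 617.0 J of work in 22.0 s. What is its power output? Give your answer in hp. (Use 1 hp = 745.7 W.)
P = W/t = 617.0/22.0 = 28.0455 W = 0.03761 hp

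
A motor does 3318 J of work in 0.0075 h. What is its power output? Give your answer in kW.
Convert to SI: W = 3318.0 J, t = 27.0 s
P = W/t = 3318.0/27.0 = 122.889 W = 0.1229 kW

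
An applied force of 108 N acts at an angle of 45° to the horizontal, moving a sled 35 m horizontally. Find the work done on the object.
W = F·d·cosθ = (108)(35)cos(45°) = 2673 J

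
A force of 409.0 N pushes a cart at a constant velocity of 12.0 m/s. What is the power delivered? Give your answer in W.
P = Fv = (409.0)(12.0) = 4908 W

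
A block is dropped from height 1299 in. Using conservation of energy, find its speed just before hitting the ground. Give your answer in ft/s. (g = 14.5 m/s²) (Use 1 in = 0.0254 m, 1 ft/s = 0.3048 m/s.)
Convert to SI: h = 32.9946 m
mgh = ½mv² ⇒ v = √(2gh) = √(2·14.5·32.9946) = 30.9329 m/s = 101.5 ft/s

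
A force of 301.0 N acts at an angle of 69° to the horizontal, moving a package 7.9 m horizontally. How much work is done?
W = F·d·cosθ = (301.0)(7.9)cos(69°) = 852.2 J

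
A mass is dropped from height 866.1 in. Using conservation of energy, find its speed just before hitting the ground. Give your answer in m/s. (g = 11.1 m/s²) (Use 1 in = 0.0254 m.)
Convert to SI: h = 21.9989 m
mgh = ½mv² ⇒ v = √(2gh) = √(2·11.1·21.9989) = 22.1 m/s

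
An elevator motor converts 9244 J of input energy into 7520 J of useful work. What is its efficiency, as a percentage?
η = W_out/W_in = 7520/9244 = 81.35%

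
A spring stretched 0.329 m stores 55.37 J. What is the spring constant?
k = 2·PE/x² = 2·55.37/(0.329)² = 1023 N/m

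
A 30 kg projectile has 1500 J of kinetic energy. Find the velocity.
v = √(2·KE/m) = √(2·1500/30) = 10.0 m/s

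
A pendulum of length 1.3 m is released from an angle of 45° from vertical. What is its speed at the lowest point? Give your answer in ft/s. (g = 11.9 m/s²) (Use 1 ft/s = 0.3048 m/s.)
h = L(1 − cosθ) = 1.3(1 − cos45°) = 0.380761 m
v = √(2gh) = √(2·11.9·0.380761) = 3.01033 m/s = 9.876 ft/s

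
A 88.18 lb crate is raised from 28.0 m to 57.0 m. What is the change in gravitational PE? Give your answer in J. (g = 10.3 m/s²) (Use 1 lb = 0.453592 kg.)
Convert to SI: m = 39.9977 kg, Δh = 29.0 m
ΔPE = mgΔh = (39.9977)(10.3)(29.0) = 11950 J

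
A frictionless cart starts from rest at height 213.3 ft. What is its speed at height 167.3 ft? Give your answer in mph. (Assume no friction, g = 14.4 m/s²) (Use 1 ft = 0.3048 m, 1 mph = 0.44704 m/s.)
Convert to SI: h₁−h₂ = 14.0208 m
mgh₁ = mgh₂ + ½mv² ⇒ v = √(2g(h₁−h₂)) = √(2·14.4·14.0208) = 20.0948 m/s = 44.95 mph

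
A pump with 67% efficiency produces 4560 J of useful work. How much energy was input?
W_in = W_out/η = 4560/0.67 = 6806 J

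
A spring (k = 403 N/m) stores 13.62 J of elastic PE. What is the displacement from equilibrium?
x = √(2·PE/k) = √(2·13.62/403) = 0.26 m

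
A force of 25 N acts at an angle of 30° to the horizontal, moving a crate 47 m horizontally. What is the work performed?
W = F·d·cosθ = (25)(47)cos(30°) = 1018 J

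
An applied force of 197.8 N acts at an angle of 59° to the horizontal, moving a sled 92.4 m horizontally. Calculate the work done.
W = F·d·cosθ = (197.8)(92.4)cos(59°) = 9413 J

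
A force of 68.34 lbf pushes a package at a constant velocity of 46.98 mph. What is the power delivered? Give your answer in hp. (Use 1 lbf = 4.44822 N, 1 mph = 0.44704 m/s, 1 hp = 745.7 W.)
Convert to SI: F = 303.991 N, v = 21.0019 m/s
P = Fv = (303.991)(21.0019) = 6384.41 W = 8.562 hp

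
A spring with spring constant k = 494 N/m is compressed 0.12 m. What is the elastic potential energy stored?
PE = ½kx² = ½(494)(0.12)² = 3.557 J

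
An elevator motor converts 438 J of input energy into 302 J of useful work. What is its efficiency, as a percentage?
η = W_out/W_in = 302/438 = 68.95%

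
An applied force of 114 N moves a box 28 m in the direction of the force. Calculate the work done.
W = F·d = (114)(28) = 3192 J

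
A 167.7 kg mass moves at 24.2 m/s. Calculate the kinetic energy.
KE = ½mv² = ½(167.7)(24.2)² = 49110 J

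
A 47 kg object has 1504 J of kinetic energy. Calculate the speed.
v = √(2·KE/m) = √(2·1504/47) = 8.0 m/s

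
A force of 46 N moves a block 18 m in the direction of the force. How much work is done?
W = F·d = (46)(18) = 828.0 J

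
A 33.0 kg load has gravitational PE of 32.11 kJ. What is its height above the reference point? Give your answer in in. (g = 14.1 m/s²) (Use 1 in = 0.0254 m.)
Convert to SI: m = 33.0 kg, PE = 32110.0 J
h = PE/(mg) = 32110.0/(33.0·14.1) = 69.0092 m = 2717 in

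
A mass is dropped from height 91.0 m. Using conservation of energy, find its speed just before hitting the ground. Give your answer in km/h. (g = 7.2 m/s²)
mgh = ½mv² ⇒ v = √(2gh) = √(2·7.2·91.0) = 36.1994 m/s = 130.3 km/h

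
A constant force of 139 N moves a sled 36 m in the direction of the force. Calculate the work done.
W = F·d = (139)(36) = 5004 J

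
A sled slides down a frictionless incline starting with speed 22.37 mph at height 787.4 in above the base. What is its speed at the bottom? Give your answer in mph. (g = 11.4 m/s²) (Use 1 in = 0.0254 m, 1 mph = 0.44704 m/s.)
Convert to SI: v₀ = 10.0003 m/s, h = 20.0 m
½mv₀² + mgh = ½mv² ⇒ v = √(v₀² + 2gh) = √(10.0003² + 2·11.4·20.0) = 23.5798 m/s = 52.75 mph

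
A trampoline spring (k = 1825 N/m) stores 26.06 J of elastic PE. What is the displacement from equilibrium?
x = √(2·PE/k) = √(2·26.06/1825) = 0.169 m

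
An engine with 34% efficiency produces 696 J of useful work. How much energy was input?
W_in = W_out/η = 696/0.34 = 2047 J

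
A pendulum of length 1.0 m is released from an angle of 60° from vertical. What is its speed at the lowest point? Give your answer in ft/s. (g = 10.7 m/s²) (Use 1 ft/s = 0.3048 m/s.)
h = L(1 − cosθ) = 1.0(1 − cos60°) = 0.5 m
v = √(2gh) = √(2·10.7·0.5) = 3.27109 m/s = 10.73 ft/s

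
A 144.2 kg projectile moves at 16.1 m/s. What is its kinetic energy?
KE = ½mv² = ½(144.2)(16.1)² = 18690 J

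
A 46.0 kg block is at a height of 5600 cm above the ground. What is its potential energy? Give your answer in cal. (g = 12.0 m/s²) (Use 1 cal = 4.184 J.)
Convert to SI: m = 46.0 kg, h = 56.0 m
PE = mgh = (46.0)(12.0)(56.0) = 30912.0 J = 7388 cal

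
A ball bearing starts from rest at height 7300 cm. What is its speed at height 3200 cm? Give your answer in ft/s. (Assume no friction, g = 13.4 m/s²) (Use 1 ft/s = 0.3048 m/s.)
Convert to SI: h₁−h₂ = 41.0 m
mgh₁ = mgh₂ + ½mv² ⇒ v = √(2g(h₁−h₂)) = √(2·13.4·41.0) = 33.1482 m/s = 108.8 ft/s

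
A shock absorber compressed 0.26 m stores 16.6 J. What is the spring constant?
k = 2·PE/x² = 2·16.6/(0.26)² = 491.1 N/m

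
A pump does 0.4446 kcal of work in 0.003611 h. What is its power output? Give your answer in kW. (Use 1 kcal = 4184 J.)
Convert to SI: W = 1860.21 J, t = 12.9996 s
P = W/t = 1860.21/12.9996 = 143.097 W = 0.1431 kW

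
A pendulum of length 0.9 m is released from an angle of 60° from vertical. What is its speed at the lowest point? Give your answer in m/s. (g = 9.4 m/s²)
h = L(1 − cosθ) = 0.9(1 − cos60°) = 0.45 m
v = √(2gh) = √(2·9.4·0.45) = 2.909 m/s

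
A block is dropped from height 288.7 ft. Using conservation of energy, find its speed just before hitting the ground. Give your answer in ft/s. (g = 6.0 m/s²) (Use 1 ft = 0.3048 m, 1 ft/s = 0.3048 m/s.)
Convert to SI: h = 87.9958 m
mgh = ½mv² ⇒ v = √(2gh) = √(2·6.0·87.9958) = 32.4954 m/s = 106.6 ft/s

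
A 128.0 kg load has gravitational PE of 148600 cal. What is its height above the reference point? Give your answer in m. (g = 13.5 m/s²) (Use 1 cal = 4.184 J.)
Convert to SI: m = 128.0 kg, PE = 621742 J
h = PE/(mg) = 621742/(128.0·13.5) = 359.8 m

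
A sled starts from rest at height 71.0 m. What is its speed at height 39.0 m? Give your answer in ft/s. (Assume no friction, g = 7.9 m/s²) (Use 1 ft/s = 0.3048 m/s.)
mgh₁ = mgh₂ + ½mv² ⇒ v = √(2g(h₁−h₂)) = √(2·7.9·32.0) = 22.4856 m/s = 73.77 ft/s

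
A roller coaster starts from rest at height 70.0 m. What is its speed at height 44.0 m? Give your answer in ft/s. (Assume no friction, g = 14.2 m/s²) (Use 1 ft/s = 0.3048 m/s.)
mgh₁ = mgh₂ + ½mv² ⇒ v = √(2g(h₁−h₂)) = √(2·14.2·26.0) = 27.1735 m/s = 89.15 ft/s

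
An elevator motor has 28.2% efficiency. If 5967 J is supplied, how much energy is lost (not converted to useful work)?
W_lost = W_in(1 − η) = 5967·(1 − 0.282) = 4284 J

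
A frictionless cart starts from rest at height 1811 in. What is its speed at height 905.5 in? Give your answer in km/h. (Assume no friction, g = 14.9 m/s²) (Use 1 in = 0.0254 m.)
Convert to SI: h₁−h₂ = 22.9997 m
mgh₁ = mgh₂ + ½mv² ⇒ v = √(2g(h₁−h₂)) = √(2·14.9·22.9997) = 26.18 m/s = 94.25 km/h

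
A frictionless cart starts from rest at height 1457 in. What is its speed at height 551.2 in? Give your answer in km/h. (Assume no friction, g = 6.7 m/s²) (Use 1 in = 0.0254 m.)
Convert to SI: h₁−h₂ = 23.0073 m
mgh₁ = mgh₂ + ½mv² ⇒ v = √(2g(h₁−h₂)) = √(2·6.7·23.0073) = 17.5584 m/s = 63.21 km/h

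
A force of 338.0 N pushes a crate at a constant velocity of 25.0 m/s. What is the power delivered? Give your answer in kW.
P = Fv = (338.0)(25.0) = 8450.0 W = 8.45 kW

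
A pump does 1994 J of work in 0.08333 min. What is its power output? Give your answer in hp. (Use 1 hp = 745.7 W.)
Convert to SI: W = 1994.0 J, t = 4.9998 s
P = W/t = 1994.0/4.9998 = 398.816 W = 0.5348 hp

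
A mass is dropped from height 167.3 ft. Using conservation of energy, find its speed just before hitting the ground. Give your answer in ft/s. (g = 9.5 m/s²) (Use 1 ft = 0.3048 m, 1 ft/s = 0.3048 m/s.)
Convert to SI: h = 50.993 m
mgh = ½mv² ⇒ v = √(2gh) = √(2·9.5·50.993) = 31.1266 m/s = 102.1 ft/s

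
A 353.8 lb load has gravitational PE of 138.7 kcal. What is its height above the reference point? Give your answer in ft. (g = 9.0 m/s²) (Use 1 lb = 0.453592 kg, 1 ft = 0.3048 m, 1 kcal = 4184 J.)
Convert to SI: m = 160.481 kg, PE = 580321 J
h = PE/(mg) = 580321/(160.481·9.0) = 401.793 m = 1318 ft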